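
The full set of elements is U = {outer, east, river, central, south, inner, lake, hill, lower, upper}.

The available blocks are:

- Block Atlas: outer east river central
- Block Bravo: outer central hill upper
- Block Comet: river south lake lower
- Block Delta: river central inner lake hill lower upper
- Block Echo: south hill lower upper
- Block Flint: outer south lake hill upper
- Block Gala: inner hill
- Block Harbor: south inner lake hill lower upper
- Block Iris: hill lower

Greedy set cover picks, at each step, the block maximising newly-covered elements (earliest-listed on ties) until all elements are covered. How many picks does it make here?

3

Greedy: pick Delta (covers 7 new) → pick Atlas (covers 2 new) → pick Comet (covers 1 new). Total picks: 3.
(The true minimum cover uses only 2 blocks, so greedy is not optimal here.)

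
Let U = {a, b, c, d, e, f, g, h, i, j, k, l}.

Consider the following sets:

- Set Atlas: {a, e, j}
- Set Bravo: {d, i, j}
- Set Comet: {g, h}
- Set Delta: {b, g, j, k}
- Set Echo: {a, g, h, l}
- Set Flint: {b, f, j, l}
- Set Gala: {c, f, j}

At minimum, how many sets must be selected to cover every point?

5

Atlas and Bravo and Delta and Echo and Gala together: Atlas ∪ Bravo ∪ Delta ∪ Echo ∪ Gala = {a, b, c, d, e, f, g, h, i, j, k, l} — every point is covered.
No 4 of the 7 sets cover everything (all 35 combinations miss at least one point), so 5 is optimal.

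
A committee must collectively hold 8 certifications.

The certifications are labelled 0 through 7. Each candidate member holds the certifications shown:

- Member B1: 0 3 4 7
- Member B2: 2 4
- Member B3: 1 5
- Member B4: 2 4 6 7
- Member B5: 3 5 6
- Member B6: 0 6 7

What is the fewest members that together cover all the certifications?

B1 and B3 and B4 together: B1 ∪ B3 ∪ B4 = {0, 1, 2, 3, 4, 5, 6, 7} — every certification is covered.
Only B3 contains 1, so B3 is forced; the remaining 6 certifications need at least 2 more members (each remaining member adds at most 4) — so at least 3 members are needed, and 3 is optimal.

3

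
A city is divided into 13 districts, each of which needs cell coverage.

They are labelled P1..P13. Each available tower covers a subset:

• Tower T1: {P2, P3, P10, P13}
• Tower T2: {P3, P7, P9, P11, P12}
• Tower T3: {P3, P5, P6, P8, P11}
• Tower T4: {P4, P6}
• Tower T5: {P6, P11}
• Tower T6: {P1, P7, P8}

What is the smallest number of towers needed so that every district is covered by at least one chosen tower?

T1 and T2 and T3 and T4 and T6 together: T1 ∪ T2 ∪ T3 ∪ T4 ∪ T6 = {P1, P2, P3, P4, P5, P6, P7, P8, P9, P10, P11, P12, P13} — every district is covered.
No 4 of the 6 towers cover everything (all 15 combinations miss at least one district), so 5 is optimal.

5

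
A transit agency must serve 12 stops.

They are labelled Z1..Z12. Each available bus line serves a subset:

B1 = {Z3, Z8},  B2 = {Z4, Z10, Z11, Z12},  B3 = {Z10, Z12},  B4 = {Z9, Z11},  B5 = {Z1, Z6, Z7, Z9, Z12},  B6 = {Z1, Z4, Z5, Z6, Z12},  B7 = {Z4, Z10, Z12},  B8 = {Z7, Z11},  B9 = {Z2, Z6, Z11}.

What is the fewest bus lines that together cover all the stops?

B1 and B3 and B5 and B6 and B9 together: B1 ∪ B3 ∪ B5 ∪ B6 ∪ B9 = {Z1, Z2, Z3, Z4, Z5, Z6, Z7, Z8, Z9, Z10, Z11, Z12} — every stop is covered.
Only B6 contains Z5, so B6 is forced; the remaining 7 stops need at least 4 more bus lines (each remaining bus line adds at most 2) — so at least 5 bus lines are needed, and 5 is optimal.

5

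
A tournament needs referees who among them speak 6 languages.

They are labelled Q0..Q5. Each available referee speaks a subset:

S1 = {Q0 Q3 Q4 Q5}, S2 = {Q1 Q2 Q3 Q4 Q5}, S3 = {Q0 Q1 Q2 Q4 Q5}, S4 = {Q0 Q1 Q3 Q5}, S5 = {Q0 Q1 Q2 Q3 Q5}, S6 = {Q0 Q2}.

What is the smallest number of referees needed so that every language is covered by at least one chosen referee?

S3 and S4 together: S3 ∪ S4 = {Q0, Q1, Q2, Q3, Q4, Q5} — every language is covered.
No single referee has all 6 languages (the largest, S2, has 5), so 2 is optimal.

2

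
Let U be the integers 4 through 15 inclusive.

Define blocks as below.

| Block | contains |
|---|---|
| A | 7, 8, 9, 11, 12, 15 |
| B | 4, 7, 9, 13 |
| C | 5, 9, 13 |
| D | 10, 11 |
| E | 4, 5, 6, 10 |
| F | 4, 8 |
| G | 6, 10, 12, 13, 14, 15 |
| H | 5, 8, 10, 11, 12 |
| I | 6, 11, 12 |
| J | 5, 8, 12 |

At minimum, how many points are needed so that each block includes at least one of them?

4

Take T = {4, 5, 11, 15}. Each listed block contains at least one of these, so T is a hitting set of size 4.
No choice of 3 points meets every block, so 4 is the minimum.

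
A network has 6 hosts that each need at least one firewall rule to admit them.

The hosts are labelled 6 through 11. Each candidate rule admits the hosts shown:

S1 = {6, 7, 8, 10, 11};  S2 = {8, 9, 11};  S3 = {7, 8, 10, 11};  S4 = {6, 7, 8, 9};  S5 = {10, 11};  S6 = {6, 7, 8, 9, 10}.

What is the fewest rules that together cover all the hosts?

2

Take {S1, S6}. Their union is {6, 7, 8, 9, 10, 11}, which is all 6 hosts.
No single rule has all 6 hosts (the largest, S1, has 5), so 2 is optimal.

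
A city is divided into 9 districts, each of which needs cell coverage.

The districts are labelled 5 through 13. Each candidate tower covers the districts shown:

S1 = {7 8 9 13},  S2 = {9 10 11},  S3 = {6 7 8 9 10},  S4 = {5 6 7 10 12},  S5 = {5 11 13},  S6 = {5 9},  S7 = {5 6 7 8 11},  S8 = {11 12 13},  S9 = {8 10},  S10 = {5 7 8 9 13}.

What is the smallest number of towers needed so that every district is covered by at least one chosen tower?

S3 and S7 and S8 together: S3 ∪ S7 ∪ S8 = {5, 6, 7, 8, 9, 10, 11, 12, 13} — every district is covered.
No 2 of the 10 towers cover everything (all 45 combinations miss at least one district), so 3 is optimal.

3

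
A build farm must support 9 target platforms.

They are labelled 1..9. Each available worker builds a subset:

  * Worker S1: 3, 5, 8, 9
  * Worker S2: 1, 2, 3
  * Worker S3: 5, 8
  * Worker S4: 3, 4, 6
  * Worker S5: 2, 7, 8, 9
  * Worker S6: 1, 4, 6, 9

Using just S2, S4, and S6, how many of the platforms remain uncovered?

3

Union of S2, S4, S6 = {1, 2, 3, 4, 6, 9}.
Not covered: 5, 7, 8 — 3 platforms.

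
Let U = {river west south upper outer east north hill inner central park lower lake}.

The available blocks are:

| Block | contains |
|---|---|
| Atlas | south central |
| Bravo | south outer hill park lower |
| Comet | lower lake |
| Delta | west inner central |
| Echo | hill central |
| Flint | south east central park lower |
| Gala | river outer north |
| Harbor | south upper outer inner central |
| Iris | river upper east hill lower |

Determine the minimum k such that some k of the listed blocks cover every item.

5

Bravo, Comet, Delta, Gala, and Iris cover everything between them: the union {river, west, south, upper, outer, east, north, hill, inner, central, park, lower, lake} is all of U.
No 4 of the 9 blocks cover everything (all 126 combinations miss at least one item), so 5 is optimal.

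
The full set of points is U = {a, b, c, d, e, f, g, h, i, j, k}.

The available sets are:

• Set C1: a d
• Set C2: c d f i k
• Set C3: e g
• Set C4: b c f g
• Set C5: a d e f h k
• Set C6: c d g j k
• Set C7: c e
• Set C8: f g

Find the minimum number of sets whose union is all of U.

4

Take {C2, C4, C5, C6}. Their union is {a, b, c, d, e, f, g, h, i, j, k}, which is all 11 points.
No 3 of the 8 sets cover everything (all 56 combinations miss at least one point), so 4 is optimal.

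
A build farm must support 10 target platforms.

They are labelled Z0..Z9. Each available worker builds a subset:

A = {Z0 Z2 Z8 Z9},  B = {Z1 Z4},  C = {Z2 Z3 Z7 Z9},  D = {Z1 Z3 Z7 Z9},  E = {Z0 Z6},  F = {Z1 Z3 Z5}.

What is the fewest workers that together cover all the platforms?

A and B and C and E and F together: A ∪ B ∪ C ∪ E ∪ F = {Z0, Z1, Z2, Z3, Z4, Z5, Z6, Z7, Z8, Z9} — every platform is covered.
No 4 of the 6 workers cover everything (all 15 combinations miss at least one platform), so 5 is optimal.

5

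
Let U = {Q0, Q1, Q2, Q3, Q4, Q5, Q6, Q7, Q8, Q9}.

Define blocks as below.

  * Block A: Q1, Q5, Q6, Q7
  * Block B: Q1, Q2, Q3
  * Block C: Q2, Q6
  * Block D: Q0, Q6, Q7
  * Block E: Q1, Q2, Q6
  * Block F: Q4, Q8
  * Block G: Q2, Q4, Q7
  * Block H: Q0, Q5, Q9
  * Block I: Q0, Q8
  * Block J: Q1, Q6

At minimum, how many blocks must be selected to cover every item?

4

B, D, F, and H cover everything between them: the union {Q0, Q1, Q2, Q3, Q4, Q5, Q6, Q7, Q8, Q9} is all of U.
Only B contains Q3, so B is forced; the remaining 7 items need at least 3 more blocks (each remaining block adds at most 3) — so at least 4 blocks are needed, and 4 is optimal.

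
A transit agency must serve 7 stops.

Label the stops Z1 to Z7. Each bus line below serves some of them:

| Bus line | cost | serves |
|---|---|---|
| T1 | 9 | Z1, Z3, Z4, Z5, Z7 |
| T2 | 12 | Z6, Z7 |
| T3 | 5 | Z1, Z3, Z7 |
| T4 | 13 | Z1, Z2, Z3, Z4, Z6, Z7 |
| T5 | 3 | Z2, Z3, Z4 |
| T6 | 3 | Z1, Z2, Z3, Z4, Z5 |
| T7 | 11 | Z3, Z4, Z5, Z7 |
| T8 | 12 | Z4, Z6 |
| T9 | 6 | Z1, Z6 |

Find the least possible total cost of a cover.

T3, T6, T9 together cover every stop (T3 ∪ T6 ∪ T9 = {Z1, Z2, Z3, Z4, Z5, Z6, Z7}); total cost 5 + 3 + 6 = 14.
No covering selection has total cost below 14.

14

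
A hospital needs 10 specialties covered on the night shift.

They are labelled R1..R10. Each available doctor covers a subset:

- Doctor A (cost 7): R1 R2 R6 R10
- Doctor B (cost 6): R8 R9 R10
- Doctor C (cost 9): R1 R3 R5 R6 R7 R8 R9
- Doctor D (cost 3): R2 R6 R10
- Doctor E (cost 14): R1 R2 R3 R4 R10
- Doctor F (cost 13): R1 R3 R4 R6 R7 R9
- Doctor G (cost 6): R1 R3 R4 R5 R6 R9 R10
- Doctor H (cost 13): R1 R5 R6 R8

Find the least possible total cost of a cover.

18

C, D, G together cover every specialty (C ∪ D ∪ G = {R1, R2, R3, R4, R5, R6, R7, R8, R9, R10}); total cost 9 + 3 + 6 = 18.
No covering selection has total cost below 18.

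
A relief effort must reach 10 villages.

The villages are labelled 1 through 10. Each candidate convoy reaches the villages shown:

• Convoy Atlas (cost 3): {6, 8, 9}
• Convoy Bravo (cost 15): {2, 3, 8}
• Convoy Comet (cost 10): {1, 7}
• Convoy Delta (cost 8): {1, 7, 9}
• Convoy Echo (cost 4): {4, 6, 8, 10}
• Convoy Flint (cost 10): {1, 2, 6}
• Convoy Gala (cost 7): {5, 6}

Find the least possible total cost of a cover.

34

Bravo, Delta, Echo, Gala together cover every village (Bravo ∪ Delta ∪ Echo ∪ Gala = {1, 2, 3, 4, 5, 6, 7, 8, 9, 10}); total cost 15 + 8 + 4 + 7 = 34.
The greedy pick Atlas, Echo, Delta, Gala, Bravo costs 37; no covering selection beats 34.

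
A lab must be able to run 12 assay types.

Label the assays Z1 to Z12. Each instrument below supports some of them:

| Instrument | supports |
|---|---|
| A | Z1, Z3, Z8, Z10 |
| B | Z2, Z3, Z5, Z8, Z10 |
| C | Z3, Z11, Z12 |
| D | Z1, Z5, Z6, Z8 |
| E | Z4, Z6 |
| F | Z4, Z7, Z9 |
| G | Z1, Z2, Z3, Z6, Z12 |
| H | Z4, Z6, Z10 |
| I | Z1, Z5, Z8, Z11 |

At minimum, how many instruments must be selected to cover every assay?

4

B and C and F and G together: B ∪ C ∪ F ∪ G = {Z1, Z2, Z3, Z4, Z5, Z6, Z7, Z8, Z9, Z10, Z11, Z12} — every assay is covered.
No 3 of the 9 instruments cover everything (all 84 combinations miss at least one assay), so 4 is optimal.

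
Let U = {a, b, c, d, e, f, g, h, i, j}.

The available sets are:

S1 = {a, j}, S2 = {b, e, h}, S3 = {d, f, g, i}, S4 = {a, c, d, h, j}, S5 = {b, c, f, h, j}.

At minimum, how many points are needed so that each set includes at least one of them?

T = {b, f, j} meets every set (each contains at least one member of T), and |T| = 3.
The sets S1, S2, S3 are pairwise disjoint, so any hitting set needs a separate point for each — at least 3. Hence 3 is optimal.

3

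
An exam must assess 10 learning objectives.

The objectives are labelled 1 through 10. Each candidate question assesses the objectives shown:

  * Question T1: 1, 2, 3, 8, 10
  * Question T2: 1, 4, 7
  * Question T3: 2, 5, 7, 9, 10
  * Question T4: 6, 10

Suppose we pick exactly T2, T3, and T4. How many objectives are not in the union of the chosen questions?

2

Union of T2, T3, T4 = {1, 2, 4, 5, 6, 7, 9, 10}.
Not covered: 3, 8 — 2 objectives.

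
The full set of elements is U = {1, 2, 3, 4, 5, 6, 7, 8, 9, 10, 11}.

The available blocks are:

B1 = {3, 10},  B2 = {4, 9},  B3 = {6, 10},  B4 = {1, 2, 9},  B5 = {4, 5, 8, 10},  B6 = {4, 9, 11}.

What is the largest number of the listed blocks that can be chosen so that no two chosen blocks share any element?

B1, B4 are pairwise disjoint (B1={3,10}; B4={1,2,9}).
Every remaining block overlaps one of these, and no 3 of the listed blocks are pairwise disjoint, so 2 is the maximum.

2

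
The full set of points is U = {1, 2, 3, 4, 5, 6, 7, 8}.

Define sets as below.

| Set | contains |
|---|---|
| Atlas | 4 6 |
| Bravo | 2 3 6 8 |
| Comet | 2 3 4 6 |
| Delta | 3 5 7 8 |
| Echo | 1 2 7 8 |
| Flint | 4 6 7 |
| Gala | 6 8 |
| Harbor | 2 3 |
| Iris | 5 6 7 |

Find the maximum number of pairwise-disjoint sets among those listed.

Atlas, Harbor are pairwise disjoint (Atlas={4,6}; Harbor={2,3}).
Every remaining set overlaps one of these, and no 3 of the listed sets are pairwise disjoint, so 2 is the maximum.

2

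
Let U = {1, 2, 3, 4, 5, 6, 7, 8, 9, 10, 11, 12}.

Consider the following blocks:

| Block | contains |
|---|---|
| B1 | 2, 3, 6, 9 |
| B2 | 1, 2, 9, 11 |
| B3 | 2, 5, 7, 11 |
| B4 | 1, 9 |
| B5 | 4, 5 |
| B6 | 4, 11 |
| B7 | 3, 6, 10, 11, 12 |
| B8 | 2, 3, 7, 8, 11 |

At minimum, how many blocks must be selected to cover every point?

B4, B5, B7, and B8 cover everything between them: the union {1, 2, 3, 4, 5, 6, 7, 8, 9, 10, 11, 12} is all of U.
Only B8 contains 8, so B8 is forced; the remaining 7 points need at least 3 more blocks (each remaining block adds at most 3) — so at least 4 blocks are needed, and 4 is optimal.

4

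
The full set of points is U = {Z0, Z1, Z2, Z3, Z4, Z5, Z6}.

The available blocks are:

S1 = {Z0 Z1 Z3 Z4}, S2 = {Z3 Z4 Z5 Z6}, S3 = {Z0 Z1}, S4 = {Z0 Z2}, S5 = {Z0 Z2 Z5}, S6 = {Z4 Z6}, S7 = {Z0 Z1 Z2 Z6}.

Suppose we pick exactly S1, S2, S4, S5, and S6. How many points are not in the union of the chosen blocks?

Union of S1, S2, S4, S5, S6 = {Z0, Z1, Z2, Z3, Z4, Z5, Z6} — that's every point, so 0 are uncovered.

0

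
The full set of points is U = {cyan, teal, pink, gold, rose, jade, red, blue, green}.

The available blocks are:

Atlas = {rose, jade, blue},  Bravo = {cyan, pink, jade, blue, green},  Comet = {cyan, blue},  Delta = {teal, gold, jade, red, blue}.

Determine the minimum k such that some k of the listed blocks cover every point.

3

Atlas, Bravo, and Delta cover everything between them: the union {cyan, teal, pink, gold, rose, jade, red, blue, green} is all of U.
Only Delta contains teal, so Delta is forced; the remaining 4 points need at least 2 more blocks (each remaining block adds at most 3) — so at least 3 blocks are needed, and 3 is optimal.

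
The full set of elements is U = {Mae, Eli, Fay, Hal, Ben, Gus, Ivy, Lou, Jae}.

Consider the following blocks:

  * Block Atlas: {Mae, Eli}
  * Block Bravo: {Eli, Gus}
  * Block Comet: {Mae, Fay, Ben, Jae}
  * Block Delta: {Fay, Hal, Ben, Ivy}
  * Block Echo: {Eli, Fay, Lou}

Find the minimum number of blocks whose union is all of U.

Bravo and Comet and Delta and Echo together: Bravo ∪ Comet ∪ Delta ∪ Echo = {Mae, Eli, Fay, Hal, Ben, Gus, Ivy, Lou, Jae} — every element is covered.
Only Delta contains Hal, so Delta is forced; the remaining 5 elements need at least 3 more blocks (each remaining block adds at most 2) — so at least 4 blocks are needed, and 4 is optimal.

4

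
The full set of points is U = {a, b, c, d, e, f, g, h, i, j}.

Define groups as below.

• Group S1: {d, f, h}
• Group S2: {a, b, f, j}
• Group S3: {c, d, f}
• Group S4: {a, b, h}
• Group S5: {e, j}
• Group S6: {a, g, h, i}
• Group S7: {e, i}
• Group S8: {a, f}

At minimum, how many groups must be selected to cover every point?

4

S3 and S4 and S5 and S6 together: S3 ∪ S4 ∪ S5 ∪ S6 = {a, b, c, d, e, f, g, h, i, j} — every point is covered.
No 3 of the 8 groups cover everything (all 56 combinations miss at least one point), so 4 is optimal.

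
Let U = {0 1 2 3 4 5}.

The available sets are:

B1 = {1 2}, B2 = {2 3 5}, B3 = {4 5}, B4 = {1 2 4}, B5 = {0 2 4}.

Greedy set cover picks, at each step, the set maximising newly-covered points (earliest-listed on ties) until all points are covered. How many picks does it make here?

3

Greedy: pick B2 (covers 3 new) → pick B4 (covers 2 new) → pick B5 (covers 1 new). Total picks: 3.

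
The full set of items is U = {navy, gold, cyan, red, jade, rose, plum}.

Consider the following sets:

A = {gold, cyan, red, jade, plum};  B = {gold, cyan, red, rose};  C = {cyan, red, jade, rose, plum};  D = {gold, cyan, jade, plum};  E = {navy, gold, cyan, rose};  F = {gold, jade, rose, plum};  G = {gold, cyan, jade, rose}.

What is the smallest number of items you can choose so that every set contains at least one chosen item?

The 2 items {rose, plum} hit every set.
No single item lies in every set, so at least 2 are needed and 2 is optimal.

2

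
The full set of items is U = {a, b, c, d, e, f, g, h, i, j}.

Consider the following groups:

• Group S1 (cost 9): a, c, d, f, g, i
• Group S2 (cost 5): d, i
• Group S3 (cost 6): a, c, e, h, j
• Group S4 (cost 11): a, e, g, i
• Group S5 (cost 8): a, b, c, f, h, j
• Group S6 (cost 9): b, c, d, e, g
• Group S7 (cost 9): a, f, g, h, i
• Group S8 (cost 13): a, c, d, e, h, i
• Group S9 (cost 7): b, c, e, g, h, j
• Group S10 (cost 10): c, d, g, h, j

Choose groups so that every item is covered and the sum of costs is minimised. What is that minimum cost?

16

S1, S9 together cover every item (S1 ∪ S9 = {a, b, c, d, e, f, g, h, i, j}); total cost 9 + 7 = 16.
No covering selection has total cost below 16.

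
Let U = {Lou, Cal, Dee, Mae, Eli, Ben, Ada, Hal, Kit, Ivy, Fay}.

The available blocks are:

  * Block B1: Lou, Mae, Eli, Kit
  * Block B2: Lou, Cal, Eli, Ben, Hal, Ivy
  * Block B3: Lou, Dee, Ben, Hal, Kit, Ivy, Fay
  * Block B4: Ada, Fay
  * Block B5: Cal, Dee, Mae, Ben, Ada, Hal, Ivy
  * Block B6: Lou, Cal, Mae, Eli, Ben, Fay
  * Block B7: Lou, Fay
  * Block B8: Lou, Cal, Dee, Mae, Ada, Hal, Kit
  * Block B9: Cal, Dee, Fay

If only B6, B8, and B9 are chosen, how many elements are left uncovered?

1

Union of B6, B8, B9 = {Lou, Cal, Dee, Mae, Eli, Ben, Ada, Hal, Kit, Fay}.
Not covered: Ivy — 1 element.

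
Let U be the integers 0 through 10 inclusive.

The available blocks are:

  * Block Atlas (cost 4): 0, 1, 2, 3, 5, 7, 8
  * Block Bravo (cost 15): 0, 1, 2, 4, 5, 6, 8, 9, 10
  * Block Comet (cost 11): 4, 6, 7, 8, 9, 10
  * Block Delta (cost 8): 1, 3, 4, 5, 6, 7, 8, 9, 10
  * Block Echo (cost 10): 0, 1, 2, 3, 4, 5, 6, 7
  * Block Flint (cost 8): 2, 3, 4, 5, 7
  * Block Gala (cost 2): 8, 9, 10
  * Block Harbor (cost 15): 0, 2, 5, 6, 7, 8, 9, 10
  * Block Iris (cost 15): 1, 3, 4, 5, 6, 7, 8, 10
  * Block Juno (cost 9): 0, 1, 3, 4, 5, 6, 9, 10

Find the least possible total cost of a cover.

Echo, Gala together cover every element (Echo ∪ Gala = {0, 1, 2, 3, 4, 5, 6, 7, 8, 9, 10}); total cost 10 + 2 = 12.
The greedy pick Atlas, Gala, Delta costs 14; no covering selection beats 12.

12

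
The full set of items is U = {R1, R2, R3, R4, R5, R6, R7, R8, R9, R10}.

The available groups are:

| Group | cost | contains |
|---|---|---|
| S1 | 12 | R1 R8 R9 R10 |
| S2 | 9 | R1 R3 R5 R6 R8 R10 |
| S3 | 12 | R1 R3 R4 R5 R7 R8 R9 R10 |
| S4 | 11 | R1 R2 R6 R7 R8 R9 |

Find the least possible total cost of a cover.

23

S3, S4 together cover every item (S3 ∪ S4 = {R1, R2, R3, R4, R5, R6, R7, R8, R9, R10}); total cost 12 + 11 = 23.
The greedy pick S2, S4, S3 costs 32; no covering selection beats 23.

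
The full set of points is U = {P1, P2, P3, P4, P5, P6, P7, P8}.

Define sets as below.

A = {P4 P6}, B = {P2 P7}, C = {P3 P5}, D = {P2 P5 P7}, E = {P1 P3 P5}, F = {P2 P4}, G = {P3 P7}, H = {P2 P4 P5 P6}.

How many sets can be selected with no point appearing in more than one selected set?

3

A, B, C are pairwise disjoint (A={P4,P6}; B={P2,P7}; C={P3,P5}).
Every remaining set overlaps one of these, and no 4 of the listed sets are pairwise disjoint, so 3 is the maximum.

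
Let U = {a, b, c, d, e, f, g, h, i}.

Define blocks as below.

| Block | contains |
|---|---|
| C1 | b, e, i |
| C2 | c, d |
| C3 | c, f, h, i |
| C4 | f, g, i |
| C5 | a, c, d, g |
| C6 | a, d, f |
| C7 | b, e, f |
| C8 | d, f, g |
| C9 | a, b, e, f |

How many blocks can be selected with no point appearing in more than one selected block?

C1, C5 are pairwise disjoint (C1={b,e,i}; C5={a,c,d,g}).
Every remaining block overlaps one of these, and no 3 of the listed blocks are pairwise disjoint, so 2 is the maximum.

2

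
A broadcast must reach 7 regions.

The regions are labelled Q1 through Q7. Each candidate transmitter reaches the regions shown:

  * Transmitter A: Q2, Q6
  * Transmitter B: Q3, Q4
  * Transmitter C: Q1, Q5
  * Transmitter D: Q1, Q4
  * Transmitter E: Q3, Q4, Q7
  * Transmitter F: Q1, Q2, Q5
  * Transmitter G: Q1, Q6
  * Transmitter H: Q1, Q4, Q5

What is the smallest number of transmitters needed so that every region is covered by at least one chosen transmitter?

3

Take {A, E, H}. Their union is {Q1, Q2, Q3, Q4, Q5, Q6, Q7}, which is all 7 regions.
Each transmitter has at most 3 regions, and 2·3 = 6 < 7 — so at least 3 transmitters are needed, and 3 is optimal.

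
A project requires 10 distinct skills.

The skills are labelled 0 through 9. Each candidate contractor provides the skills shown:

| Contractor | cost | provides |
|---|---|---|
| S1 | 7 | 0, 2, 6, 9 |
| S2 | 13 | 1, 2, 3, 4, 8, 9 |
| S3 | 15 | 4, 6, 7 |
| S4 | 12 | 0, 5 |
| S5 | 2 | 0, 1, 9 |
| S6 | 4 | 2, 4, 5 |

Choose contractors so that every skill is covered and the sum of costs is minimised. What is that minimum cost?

34

S2, S3, S5, S6 together cover every skill (S2 ∪ S3 ∪ S5 ∪ S6 = {0, 1, 2, 3, 4, 5, 6, 7, 8, 9}); total cost 13 + 15 + 2 + 4 = 34.
The greedy pick S5, S6, S2, S1, S3 costs 41; no covering selection beats 34.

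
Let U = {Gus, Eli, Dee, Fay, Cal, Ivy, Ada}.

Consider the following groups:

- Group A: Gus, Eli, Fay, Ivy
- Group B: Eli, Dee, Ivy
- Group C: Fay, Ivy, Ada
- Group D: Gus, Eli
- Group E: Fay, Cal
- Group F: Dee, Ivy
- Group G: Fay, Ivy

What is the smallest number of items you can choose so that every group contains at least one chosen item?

3

H = {Eli, Dee, Fay} meets every group (each contains at least one member of H), and |H| = 3.
The groups D, E, F are pairwise disjoint, so any hitting set needs a separate item for each — at least 3. Hence 3 is optimal.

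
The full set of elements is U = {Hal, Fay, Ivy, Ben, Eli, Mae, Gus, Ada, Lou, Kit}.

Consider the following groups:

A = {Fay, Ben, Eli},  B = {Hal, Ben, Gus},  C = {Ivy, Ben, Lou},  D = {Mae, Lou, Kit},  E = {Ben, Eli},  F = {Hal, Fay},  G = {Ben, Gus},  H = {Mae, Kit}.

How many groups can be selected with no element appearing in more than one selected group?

3

C, F, H are pairwise disjoint (C={Ivy,Ben,Lou}; F={Hal,Fay}; H={Mae,Kit}).
Every remaining group overlaps one of these, and no 4 of the listed groups are pairwise disjoint, so 3 is the maximum.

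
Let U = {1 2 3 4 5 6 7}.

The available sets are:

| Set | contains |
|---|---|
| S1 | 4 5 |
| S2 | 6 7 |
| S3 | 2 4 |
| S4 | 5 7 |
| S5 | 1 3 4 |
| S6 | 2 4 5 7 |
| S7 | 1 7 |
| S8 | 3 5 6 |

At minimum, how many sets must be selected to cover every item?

3

S6, S7, and S8 cover everything between them: the union {1, 2, 3, 4, 5, 6, 7} is all of U.
No 2 of the 8 sets cover everything (all 28 combinations miss at least one item), so 3 is optimal.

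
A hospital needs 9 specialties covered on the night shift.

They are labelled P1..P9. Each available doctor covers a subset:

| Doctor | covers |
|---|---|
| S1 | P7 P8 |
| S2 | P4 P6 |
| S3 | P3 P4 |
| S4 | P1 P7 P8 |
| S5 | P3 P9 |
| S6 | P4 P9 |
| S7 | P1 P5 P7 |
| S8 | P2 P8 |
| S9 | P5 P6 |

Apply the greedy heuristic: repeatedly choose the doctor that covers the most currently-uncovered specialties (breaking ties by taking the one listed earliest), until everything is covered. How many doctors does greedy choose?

5

Greedy: pick S4 (covers 3 new) → pick S2 (covers 2 new) → pick S5 (covers 2 new) → pick S7 (covers 1 new) → pick S8 (covers 1 new). Total picks: 5.
(The true minimum cover uses only 4 doctors, so greedy is not optimal here.)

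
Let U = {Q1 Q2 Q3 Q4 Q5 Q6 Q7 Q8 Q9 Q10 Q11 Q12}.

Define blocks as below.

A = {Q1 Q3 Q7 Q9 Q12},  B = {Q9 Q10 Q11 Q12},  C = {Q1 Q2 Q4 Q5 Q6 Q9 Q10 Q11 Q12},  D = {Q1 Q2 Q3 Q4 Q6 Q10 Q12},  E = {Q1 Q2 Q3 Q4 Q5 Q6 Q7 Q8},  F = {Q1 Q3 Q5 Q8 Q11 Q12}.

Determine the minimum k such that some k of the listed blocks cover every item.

2

C and E cover everything between them: the union {Q1, Q2, Q3, Q4, Q5, Q6, Q7, Q8, Q9, Q10, Q11, Q12} is all of U.
No single block has all 12 items (the largest, C, has 9), so 2 is optimal.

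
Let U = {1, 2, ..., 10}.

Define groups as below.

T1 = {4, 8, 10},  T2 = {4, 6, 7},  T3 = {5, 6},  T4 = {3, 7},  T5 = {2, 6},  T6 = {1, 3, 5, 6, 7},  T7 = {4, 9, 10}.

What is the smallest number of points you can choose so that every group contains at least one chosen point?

3

The 3 points {6, 7, 10} hit every group.
The groups T3, T4, T7 are pairwise disjoint, so any hitting set needs a separate point for each — at least 3. Hence 3 is optimal.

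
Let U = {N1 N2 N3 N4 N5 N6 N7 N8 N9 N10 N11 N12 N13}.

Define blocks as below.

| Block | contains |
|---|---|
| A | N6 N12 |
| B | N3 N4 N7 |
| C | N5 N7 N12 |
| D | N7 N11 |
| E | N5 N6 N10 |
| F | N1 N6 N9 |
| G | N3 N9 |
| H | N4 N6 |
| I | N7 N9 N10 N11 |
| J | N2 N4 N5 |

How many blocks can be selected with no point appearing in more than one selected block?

4

A, D, G, J are pairwise disjoint (A={N6,N12}; D={N7,N11}; G={N3,N9}; J={N2,N4,N5}).
Every remaining block overlaps one of these, and no 5 of the listed blocks are pairwise disjoint, so 4 is the maximum.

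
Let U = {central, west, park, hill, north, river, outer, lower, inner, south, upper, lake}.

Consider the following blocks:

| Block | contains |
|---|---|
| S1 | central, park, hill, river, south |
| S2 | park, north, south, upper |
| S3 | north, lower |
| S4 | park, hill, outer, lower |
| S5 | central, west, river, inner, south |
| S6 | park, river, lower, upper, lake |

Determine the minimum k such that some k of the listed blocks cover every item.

S2 and S4 and S5 and S6 together: S2 ∪ S4 ∪ S5 ∪ S6 = {central, west, park, hill, north, river, outer, lower, inner, south, upper, lake} — every item is covered.
No 3 of the 6 blocks cover everything (all 20 combinations miss at least one item), so 4 is optimal.

4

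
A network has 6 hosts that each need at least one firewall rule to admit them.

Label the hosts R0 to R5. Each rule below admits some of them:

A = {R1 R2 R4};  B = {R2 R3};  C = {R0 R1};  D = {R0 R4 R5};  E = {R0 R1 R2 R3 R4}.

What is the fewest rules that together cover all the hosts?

D and E together: D ∪ E = {R0, R1, R2, R3, R4, R5} — every host is covered.
No single rule has all 6 hosts (the largest, E, has 5), so 2 is optimal.

2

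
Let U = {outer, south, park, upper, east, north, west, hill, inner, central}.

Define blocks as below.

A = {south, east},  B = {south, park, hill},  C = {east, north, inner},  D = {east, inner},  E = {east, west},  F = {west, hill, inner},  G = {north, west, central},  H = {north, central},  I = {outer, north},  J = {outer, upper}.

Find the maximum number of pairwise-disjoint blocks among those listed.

4

B, E, H, J are pairwise disjoint (B={south,park,hill}; E={east,west}; H={north,central}; J={outer,upper}).
Every remaining block overlaps one of these, and no 5 of the listed blocks are pairwise disjoint, so 4 is the maximum.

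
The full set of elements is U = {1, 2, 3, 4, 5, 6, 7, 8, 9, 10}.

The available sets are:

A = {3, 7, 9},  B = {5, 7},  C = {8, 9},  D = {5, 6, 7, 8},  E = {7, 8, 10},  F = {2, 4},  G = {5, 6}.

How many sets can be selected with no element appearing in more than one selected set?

B, C, F are pairwise disjoint (B={5,7}; C={8,9}; F={2,4}).
Every remaining set overlaps one of these, and no 4 of the listed sets are pairwise disjoint, so 3 is the maximum.

3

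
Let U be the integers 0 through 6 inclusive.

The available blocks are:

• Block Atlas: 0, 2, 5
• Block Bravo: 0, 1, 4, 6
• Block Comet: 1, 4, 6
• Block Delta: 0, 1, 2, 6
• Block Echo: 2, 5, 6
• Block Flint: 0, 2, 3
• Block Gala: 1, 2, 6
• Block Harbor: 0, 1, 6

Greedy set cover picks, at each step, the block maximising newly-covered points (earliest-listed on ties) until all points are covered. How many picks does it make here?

Greedy: pick Bravo (covers 4 new) → pick Atlas (covers 2 new) → pick Flint (covers 1 new). Total picks: 3.

3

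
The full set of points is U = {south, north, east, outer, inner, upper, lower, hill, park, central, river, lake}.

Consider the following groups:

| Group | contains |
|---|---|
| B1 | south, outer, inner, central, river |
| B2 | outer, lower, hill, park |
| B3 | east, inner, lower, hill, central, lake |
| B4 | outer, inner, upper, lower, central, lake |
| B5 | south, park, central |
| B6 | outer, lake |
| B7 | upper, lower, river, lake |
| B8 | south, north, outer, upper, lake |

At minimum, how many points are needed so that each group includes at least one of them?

3

Take H = {south, lower, lake}. Each listed group contains at least one of these, so H is a hitting set of size 3.
No choice of 2 points meets every group, so 3 is the minimum.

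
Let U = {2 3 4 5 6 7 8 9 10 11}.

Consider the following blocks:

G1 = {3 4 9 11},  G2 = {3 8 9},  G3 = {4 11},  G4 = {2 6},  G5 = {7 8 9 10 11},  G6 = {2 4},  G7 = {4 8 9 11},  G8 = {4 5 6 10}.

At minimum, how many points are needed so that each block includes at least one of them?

The 3 points {4, 6, 8} hit every block.
The blocks G2, G3, G4 are pairwise disjoint, so any hitting set needs a separate point for each — at least 3. Hence 3 is optimal.

3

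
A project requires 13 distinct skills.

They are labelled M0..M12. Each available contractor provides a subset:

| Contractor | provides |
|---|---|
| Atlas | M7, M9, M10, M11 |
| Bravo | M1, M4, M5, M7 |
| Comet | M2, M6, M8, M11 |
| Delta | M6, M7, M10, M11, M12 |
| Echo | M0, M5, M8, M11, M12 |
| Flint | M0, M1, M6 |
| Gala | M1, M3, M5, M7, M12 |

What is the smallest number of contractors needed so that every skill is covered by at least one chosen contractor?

Take {Atlas, Bravo, Comet, Flint, Gala}. Their union is {M0, M1, M2, M3, M4, M5, M6, M7, M8, M9, M10, M11, M12}, which is all 13 skills.
No 4 of the 7 contractors cover everything (all 35 combinations miss at least one skill), so 5 is optimal.

5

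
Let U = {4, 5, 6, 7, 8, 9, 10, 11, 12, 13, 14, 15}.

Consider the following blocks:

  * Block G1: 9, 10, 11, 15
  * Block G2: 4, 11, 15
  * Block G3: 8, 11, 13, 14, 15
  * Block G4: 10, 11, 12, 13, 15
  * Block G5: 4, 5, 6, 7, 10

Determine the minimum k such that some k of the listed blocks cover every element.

4

Take {G1, G3, G4, G5}. Their union is {4, 5, 6, 7, 8, 9, 10, 11, 12, 13, 14, 15}, which is all 12 elements.
No 3 of the 5 blocks cover everything (all 10 combinations miss at least one element), so 4 is optimal.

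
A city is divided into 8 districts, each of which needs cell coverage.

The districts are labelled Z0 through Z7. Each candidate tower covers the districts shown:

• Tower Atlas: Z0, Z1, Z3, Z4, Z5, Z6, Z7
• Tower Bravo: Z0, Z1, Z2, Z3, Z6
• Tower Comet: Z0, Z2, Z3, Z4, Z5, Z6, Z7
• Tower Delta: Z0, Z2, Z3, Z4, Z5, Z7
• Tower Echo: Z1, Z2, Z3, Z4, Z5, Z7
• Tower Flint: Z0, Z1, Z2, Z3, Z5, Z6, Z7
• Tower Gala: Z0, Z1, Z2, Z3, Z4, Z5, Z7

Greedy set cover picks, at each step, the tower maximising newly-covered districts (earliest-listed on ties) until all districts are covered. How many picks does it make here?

Greedy: pick Atlas (covers 7 new) → pick Bravo (covers 1 new). Total picks: 2.

2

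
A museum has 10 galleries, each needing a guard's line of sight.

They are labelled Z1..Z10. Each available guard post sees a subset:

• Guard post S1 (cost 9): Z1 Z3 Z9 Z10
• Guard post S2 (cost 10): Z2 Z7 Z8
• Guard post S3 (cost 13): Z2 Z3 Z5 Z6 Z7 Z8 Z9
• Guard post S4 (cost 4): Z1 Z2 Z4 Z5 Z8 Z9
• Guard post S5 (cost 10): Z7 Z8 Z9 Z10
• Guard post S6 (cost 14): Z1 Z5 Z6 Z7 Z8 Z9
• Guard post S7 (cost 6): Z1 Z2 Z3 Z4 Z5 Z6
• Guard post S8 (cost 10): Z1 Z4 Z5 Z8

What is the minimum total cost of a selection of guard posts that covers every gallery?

16

S5, S7 together cover every gallery (S5 ∪ S7 = {Z1, Z2, Z3, Z4, Z5, Z6, Z7, Z8, Z9, Z10}); total cost 10 + 6 = 16.
The greedy pick S4, S7, S5 costs 20; no covering selection beats 16.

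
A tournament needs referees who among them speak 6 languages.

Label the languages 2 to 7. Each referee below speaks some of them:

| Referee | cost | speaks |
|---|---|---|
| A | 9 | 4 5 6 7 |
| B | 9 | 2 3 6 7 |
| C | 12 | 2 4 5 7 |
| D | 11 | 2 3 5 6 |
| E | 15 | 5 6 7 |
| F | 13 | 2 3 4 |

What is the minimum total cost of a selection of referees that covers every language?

18

A, B together cover every language (A ∪ B = {2, 3, 4, 5, 6, 7}); total cost 9 + 9 = 18.
No covering selection has total cost below 18.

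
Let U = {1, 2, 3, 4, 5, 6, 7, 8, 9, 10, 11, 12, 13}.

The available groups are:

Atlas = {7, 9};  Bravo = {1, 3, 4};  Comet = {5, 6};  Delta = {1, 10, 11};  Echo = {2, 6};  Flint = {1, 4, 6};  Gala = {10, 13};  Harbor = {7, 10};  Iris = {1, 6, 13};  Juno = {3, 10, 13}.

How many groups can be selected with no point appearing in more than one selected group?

Atlas, Bravo, Echo, Gala are pairwise disjoint (Atlas={7,9}; Bravo={1,3,4}; Echo={2,6}; Gala={10,13}).
Every remaining group overlaps one of these, and no 5 of the listed groups are pairwise disjoint, so 4 is the maximum.

4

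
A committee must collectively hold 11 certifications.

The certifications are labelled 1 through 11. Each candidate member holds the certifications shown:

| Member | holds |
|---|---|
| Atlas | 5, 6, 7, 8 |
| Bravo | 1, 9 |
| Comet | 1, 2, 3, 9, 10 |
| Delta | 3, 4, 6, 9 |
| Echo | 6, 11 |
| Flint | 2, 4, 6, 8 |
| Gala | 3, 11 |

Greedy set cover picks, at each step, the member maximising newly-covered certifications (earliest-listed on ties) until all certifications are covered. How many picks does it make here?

Greedy: pick Comet (covers 5 new) → pick Atlas (covers 4 new) → pick Delta (covers 1 new) → pick Echo (covers 1 new). Total picks: 4.

4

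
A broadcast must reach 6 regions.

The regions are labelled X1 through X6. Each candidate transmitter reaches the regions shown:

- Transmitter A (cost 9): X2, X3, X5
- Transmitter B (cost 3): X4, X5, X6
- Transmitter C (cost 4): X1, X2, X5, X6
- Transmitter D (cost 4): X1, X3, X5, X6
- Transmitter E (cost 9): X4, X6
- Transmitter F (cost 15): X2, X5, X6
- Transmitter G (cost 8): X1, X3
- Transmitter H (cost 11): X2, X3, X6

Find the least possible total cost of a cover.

11

B, C, D together cover every region (B ∪ C ∪ D = {X1, X2, X3, X4, X5, X6}); total cost 3 + 4 + 4 = 11.
No covering selection has total cost below 11.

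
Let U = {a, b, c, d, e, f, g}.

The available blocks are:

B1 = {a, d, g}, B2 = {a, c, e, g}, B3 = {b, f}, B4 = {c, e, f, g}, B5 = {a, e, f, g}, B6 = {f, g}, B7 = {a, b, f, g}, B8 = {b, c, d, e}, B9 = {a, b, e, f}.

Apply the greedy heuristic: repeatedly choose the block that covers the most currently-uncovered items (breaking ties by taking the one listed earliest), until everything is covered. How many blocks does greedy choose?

3

Greedy: pick B2 (covers 4 new) → pick B3 (covers 2 new) → pick B1 (covers 1 new). Total picks: 3.
(The true minimum cover uses only 2 blocks, so greedy is not optimal here.)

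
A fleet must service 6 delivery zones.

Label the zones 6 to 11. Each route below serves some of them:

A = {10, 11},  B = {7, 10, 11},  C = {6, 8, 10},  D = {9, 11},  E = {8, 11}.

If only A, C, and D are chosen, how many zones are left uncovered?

1

Union of A, C, D = {6, 8, 9, 10, 11}.
Not covered: 7 — 1 zone.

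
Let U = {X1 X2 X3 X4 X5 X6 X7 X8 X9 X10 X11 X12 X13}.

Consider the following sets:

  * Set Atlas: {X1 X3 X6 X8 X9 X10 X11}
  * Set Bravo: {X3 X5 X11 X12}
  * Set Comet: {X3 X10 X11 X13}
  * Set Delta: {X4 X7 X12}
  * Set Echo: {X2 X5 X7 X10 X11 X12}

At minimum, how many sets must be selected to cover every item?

4

Atlas, Comet, Delta, and Echo cover everything between them: the union {X1, X2, X3, X4, X5, X6, X7, X8, X9, X10, X11, X12, X13} is all of U.
Only Comet contains X13, so Comet is forced; the remaining 9 items need at least 3 more sets (each remaining set adds at most 4) — so at least 4 sets are needed, and 4 is optimal.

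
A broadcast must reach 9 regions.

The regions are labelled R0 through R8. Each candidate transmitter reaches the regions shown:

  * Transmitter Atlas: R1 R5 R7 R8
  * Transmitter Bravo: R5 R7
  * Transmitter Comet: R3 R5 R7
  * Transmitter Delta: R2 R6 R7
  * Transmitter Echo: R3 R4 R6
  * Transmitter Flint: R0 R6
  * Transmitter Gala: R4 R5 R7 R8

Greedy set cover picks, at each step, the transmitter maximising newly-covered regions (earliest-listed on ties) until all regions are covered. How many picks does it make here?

4

Greedy: pick Atlas (covers 4 new) → pick Echo (covers 3 new) → pick Delta (covers 1 new) → pick Flint (covers 1 new). Total picks: 4.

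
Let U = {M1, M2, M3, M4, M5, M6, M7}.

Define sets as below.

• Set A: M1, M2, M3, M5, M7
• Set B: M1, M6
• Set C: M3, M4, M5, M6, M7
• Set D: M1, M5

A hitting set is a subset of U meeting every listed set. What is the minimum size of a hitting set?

2

The 2 items {M5, M6} hit every set.
No single item lies in every set, so at least 2 are needed and 2 is optimal.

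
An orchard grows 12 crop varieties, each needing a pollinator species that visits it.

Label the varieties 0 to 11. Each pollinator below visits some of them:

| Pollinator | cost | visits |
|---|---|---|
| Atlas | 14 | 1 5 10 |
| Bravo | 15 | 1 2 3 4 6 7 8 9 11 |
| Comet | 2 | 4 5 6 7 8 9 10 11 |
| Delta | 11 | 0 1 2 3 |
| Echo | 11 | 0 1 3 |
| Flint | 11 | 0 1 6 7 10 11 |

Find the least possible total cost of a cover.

13

Comet, Delta together cover every variety (Comet ∪ Delta = {0, 1, 2, 3, 4, 5, 6, 7, 8, 9, 10, 11}); total cost 2 + 11 = 13.
No covering selection has total cost below 13.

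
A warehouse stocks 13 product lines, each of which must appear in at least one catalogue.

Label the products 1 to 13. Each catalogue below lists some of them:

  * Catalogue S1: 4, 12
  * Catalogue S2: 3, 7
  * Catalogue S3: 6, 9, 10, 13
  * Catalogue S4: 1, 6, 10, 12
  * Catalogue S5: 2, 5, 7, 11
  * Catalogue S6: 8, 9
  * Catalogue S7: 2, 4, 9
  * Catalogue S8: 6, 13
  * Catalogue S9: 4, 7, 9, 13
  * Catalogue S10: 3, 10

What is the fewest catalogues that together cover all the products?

S2 and S4 and S5 and S6 and S9 together: S2 ∪ S4 ∪ S5 ∪ S6 ∪ S9 = {1, 2, 3, 4, 5, 6, 7, 8, 9, 10, 11, 12, 13} — every product is covered.
No 4 of the 10 catalogues cover everything (all 210 combinations miss at least one product), so 5 is optimal.

5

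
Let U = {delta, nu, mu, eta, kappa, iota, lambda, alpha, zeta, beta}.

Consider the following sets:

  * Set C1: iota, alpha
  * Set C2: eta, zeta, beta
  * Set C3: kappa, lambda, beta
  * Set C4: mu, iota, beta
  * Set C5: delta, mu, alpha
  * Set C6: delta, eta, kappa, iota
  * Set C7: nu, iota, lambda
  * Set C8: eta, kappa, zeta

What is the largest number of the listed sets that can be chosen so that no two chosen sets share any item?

C2, C5, C7 are pairwise disjoint (C2={eta,zeta,beta}; C5={delta,mu,alpha}; C7={nu,iota,lambda}).
Every remaining set overlaps one of these, and no 4 of the listed sets are pairwise disjoint, so 3 is the maximum.

3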